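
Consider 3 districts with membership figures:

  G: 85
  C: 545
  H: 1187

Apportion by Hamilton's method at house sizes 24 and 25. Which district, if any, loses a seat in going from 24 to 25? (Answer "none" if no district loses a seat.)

At 24 seats: G 1, C 7, H 16.
At 25 seats: G 1, C 8, H 16.
No district's allocation decreased.

none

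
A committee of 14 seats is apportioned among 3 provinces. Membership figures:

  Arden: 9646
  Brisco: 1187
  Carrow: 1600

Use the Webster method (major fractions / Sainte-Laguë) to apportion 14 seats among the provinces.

Standard divisor 12433/14 ≈ 888.071; standard quotas: Arden 10.862, Brisco 1.337, Carrow 1.802.
Rounding to the nearest integer gives Arden 11, Brisco 1, Carrow 2 — total 14, matching the house size, so no adjustment is needed.

Arden 11; Brisco 1; Carrow 2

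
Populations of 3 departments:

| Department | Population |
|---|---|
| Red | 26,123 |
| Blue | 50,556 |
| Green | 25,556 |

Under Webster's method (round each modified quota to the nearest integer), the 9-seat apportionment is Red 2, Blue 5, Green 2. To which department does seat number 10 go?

Red

Priority for the next seat is population ÷ (current seats + 0.5).
Priorities: Red 10449.200, Blue 9192.000, Green 10222.400.
Highest priority: Red.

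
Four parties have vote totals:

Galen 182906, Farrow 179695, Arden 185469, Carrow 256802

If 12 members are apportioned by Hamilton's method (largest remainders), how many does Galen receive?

3

The standard divisor is 804872/12 ≈ 67072.667.
Standard quotas: Galen 2.7270, Farrow 2.6791, Arden 2.7652, Carrow 3.8287.
Lower quotas: Galen 2, Farrow 2, Arden 2, Carrow 3 (sum 9, leaving 3 seats).
Remainders in descending order: Carrow 0.8287, Arden 0.7652, Galen 0.7270, Farrow 0.6791.
Largest remainders: Carrow, Arden, Galen receive the extra seats.
Galen receives 3.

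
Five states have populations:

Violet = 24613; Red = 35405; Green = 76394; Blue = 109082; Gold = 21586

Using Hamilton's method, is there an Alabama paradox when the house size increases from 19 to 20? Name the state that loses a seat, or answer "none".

Gold

At 19 seats: Violet 2, Red 2, Green 5, Blue 8, Gold 2.
At 20 seats: Violet 2, Red 3, Green 6, Blue 8, Gold 1.
Gold drops from 2 to 1.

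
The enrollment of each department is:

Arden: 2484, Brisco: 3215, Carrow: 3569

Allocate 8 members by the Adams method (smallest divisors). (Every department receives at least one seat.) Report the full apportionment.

Arden 2, Brisco 3, Carrow 3

Standard divisor 9268/8 ≈ 1158.5; standard quotas: Arden 2.144, Brisco 2.775, Carrow 3.081.
Rounding up gives 3, 3, 4 = 10 seats, so the divisor must be adjusted.
With modified divisor 1400: modified quotas Arden 1.774, Brisco 2.296, Carrow 2.549.
Rounding up: Arden 2, Brisco 3, Carrow 3 (total 8).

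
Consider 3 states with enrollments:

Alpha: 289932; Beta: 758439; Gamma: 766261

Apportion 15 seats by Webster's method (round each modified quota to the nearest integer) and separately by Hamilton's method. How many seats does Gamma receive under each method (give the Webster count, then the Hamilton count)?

Webster: Alpha 2, Beta 6, Gamma 7.
Hamilton: Alpha 3, Beta 6, Gamma 6.
Gamma gets 7 under Webster and 6 under Hamilton.

7 and 6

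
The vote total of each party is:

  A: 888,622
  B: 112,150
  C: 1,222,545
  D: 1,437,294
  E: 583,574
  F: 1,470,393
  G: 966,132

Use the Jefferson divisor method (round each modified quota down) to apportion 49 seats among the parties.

A: 7, B: 0, C: 9, D: 11, E: 4, F: 11, G: 7

Standard divisor 6680710/49 ≈ 136341.02; standard quotas: A 6.518, B 0.823, C 8.967, D 10.542, E 4.280, F 10.785, G 7.086.
Rounding down gives 6, 0, 8, 10, 4, 10, 7 = 45 seats, so the divisor must be adjusted.
With modified divisor 124700: modified quotas A 7.126, B 0.899, C 9.804, D 11.526, E 4.680, F 11.791, G 7.748.
Rounding down: A 7, B 0, C 9, D 11, E 4, F 11, G 7 (total 49).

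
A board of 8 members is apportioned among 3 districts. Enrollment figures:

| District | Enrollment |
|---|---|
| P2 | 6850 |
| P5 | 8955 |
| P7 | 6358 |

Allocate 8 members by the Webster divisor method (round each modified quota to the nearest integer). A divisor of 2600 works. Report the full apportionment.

With modified divisor 2600: modified quotas P2 2.635, P5 3.444, P7 2.445.
Rounding to the nearest integer: P2 3, P5 3, P7 2 (total 8).

P2 3; P5 3; P7 2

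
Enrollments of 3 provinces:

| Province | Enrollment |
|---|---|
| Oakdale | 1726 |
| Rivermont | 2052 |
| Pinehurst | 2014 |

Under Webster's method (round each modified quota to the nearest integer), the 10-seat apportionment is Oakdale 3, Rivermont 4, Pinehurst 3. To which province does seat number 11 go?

Priority for the next seat is population ÷ (current seats + 0.5).
Priorities: Oakdale 493.143, Rivermont 456.000, Pinehurst 575.429.
Highest priority: Pinehurst.

Pinehurst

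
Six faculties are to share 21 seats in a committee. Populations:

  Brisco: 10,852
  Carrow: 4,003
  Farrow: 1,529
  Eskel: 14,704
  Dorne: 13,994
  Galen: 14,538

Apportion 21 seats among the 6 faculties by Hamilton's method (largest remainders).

Brisco 4; Carrow 1; Farrow 1; Eskel 5; Dorne 5; Galen 5

The standard divisor is 59620/21 ≈ 2839.048.
Standard quotas: Brisco 3.8224, Carrow 1.4100, Farrow 0.5386, Eskel 5.1792, Dorne 4.9291, Galen 5.1207.
Lower quotas: Brisco 3, Carrow 1, Farrow 0, Eskel 5, Dorne 4, Galen 5 (sum 18, leaving 3 seats).
Remainders in descending order: Dorne 0.9291, Brisco 0.8224, Farrow 0.5386, Carrow 0.4100, Eskel 0.1792, Galen 0.1207.
The surplus seats go to Dorne, Brisco, Farrow.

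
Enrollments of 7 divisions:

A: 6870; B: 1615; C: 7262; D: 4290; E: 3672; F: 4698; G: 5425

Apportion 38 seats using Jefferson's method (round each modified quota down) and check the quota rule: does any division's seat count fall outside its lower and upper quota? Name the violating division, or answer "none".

Standard quotas: A 7.716, B 1.814, C 8.157, D 4.819, E 4.124, F 5.277, G 6.093.
Jefferson allocation: A 8, B 2, C 8, D 5, E 4, F 5, G 6.
Every allocation lies between the lower and upper quota.

none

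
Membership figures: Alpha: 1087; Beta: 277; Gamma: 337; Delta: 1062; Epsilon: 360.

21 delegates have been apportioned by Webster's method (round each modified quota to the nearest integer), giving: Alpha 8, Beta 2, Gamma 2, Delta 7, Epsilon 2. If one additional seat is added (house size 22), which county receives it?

Epsilon

Priority for the next seat is population ÷ (current seats + 0.5).
Priorities: Alpha 127.882, Beta 110.800, Gamma 134.800, Delta 141.600, Epsilon 144.000.
Highest priority: Epsilon.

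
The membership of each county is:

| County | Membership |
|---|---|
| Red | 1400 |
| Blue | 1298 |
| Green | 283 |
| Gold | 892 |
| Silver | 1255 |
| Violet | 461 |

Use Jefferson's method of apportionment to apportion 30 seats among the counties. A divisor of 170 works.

With modified divisor 170: modified quotas Red 8.235, Blue 7.635, Green 1.665, Gold 5.247, Silver 7.382, Violet 2.712.
Rounding down: Red 8, Blue 7, Green 1, Gold 5, Silver 7, Violet 2 (total 30).

Red 8, Blue 7, Green 1, Gold 5, Silver 7, Violet 2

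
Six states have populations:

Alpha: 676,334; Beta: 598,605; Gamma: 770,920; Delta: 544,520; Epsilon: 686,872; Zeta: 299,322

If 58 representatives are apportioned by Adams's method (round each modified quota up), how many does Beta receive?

Standard divisor 3576573/58 ≈ 61665.052; standard quotas: Alpha 10.968, Beta 9.707, Gamma 12.502, Delta 8.830, Epsilon 11.139, Zeta 4.854.
Rounding up gives 11, 10, 13, 9, 12, 5 = 60 seats, so the divisor must be adjusted.
With modified divisor 65400: modified quotas Alpha 10.341, Beta 9.153, Gamma 11.788, Delta 8.326, Epsilon 10.503, Zeta 4.577.
Rounding up: Alpha 11, Beta 10, Gamma 12, Delta 9, Epsilon 11, Zeta 5 (total 58).
Beta receives 10.

10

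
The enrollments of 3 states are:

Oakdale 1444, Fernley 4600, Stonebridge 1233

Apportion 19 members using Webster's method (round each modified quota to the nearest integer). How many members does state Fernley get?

Standard divisor 7277/19 ≈ 383; standard quotas: Oakdale 3.770, Fernley 12.010, Stonebridge 3.219.
Rounding to the nearest integer gives Oakdale 4, Fernley 12, Stonebridge 3 — total 19, matching the house size, so no adjustment is needed.
Fernley receives 12.

12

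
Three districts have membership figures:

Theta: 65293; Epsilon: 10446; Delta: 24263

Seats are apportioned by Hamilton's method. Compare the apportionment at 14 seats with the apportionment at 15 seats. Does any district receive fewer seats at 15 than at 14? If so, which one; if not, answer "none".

At 14 seats: Theta 9, Epsilon 2, Delta 3.
At 15 seats: Theta 10, Epsilon 1, Delta 4.
Epsilon drops from 2 to 1.

Epsilon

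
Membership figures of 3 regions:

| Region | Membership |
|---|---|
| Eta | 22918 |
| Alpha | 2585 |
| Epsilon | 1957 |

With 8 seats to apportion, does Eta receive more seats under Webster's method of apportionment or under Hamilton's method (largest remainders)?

Webster: Eta 6, Alpha 1, Epsilon 1.
Hamilton: Eta 7, Alpha 1, Epsilon 0.
Eta gets 6 under Webster and 7 under Hamilton.

Hamilton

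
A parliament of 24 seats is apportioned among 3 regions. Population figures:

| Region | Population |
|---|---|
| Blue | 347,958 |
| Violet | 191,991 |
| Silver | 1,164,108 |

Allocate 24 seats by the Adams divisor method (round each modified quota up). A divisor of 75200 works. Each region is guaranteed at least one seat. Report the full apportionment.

With modified divisor 75200: modified quotas Blue 4.627, Violet 2.553, Silver 15.480.
Rounding up: Blue 5, Violet 3, Silver 16 (total 24).

Blue 5; Violet 3; Silver 16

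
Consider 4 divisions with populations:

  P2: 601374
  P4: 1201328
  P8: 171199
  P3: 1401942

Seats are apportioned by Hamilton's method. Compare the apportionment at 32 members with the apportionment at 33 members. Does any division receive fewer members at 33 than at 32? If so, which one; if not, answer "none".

At 32 seats: P2 6, P4 11, P8 2, P3 13.
At 33 seats: P2 6, P4 12, P8 1, P3 14.
P8 drops from 2 to 1.

P8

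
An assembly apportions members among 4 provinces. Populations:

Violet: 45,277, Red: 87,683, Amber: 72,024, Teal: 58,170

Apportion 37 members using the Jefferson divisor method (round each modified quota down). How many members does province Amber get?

10

Standard divisor 263154/37 ≈ 7112.27; standard quotas: Violet 6.366, Red 12.328, Amber 10.127, Teal 8.179.
Rounding down gives 6, 12, 10, 8 = 36 seats, so the divisor must be adjusted.
With modified divisor 6600: modified quotas Violet 6.860, Red 13.285, Amber 10.913, Teal 8.814.
Rounding down: Violet 6, Red 13, Amber 10, Teal 8 (total 37).
Amber receives 10.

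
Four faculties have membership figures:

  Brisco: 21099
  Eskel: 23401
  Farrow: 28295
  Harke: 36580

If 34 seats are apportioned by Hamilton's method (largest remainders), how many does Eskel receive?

7

Total 109375; standard divisor 109375/34 ≈ 3216.912.
Standard quotas: Brisco 6.5588, Eskel 7.2744, Farrow 8.7957, Harke 11.3712.
Lower quotas: Brisco 6, Eskel 7, Farrow 8, Harke 11 (sum 32, leaving 2 seats).
Remainders in descending order: Farrow 0.7957, Brisco 0.5588, Harke 0.3712, Eskel 0.2744.
The surplus seats go to Farrow, Brisco.
Eskel receives 7.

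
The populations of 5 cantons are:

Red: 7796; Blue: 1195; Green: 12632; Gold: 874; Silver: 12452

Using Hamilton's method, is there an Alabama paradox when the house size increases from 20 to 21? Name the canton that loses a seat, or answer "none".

Gold

At 20 seats: Red 4, Blue 1, Green 7, Gold 1, Silver 7.
At 21 seats: Red 5, Blue 1, Green 8, Gold 0, Silver 7.
Gold drops from 1 to 0.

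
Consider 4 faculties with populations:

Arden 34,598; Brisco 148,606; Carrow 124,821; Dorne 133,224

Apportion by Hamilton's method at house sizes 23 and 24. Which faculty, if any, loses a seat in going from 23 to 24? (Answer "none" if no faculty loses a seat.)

At 23 seats: Arden 2, Brisco 8, Carrow 6, Dorne 7.
At 24 seats: Arden 2, Brisco 8, Carrow 7, Dorne 7.
No faculty's allocation decreased.

none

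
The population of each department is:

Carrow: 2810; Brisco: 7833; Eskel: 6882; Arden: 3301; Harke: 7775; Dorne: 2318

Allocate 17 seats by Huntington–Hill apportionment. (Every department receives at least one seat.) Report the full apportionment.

With divisor 1869: modified quotas Carrow 1.503, Brisco 4.191, Eskel 3.682, Arden 1.766, Harke 4.160, Dorne 1.240.
Geometric-mean thresholds: Carrow √(1·2)=1.414, Brisco √(4·5)=4.472, Eskel √(3·4)=3.464, Arden √(1·2)=1.414, Harke √(4·5)=4.472, Dorne √(1·2)=1.414.
Each quota rounded against its threshold gives Carrow 2, Brisco 4, Eskel 4, Arden 2, Harke 4, Dorne 1 (total 17).

Carrow 2; Brisco 4; Eskel 4; Arden 2; Harke 4; Dorne 1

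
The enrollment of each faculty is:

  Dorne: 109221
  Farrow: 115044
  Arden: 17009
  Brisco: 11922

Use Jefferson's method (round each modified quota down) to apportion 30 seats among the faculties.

Standard divisor 253196/30 ≈ 8439.867; standard quotas: Dorne 12.941, Farrow 13.631, Arden 2.015, Brisco 1.413.
Rounding down gives 12, 13, 2, 1 = 28 seats, so the divisor must be adjusted.
With modified divisor 8000: modified quotas Dorne 13.653, Farrow 14.380, Arden 2.126, Brisco 1.490.
Rounding down: Dorne 13, Farrow 14, Arden 2, Brisco 1 (total 30).

Dorne: 13; Farrow: 14; Arden: 2; Brisco: 1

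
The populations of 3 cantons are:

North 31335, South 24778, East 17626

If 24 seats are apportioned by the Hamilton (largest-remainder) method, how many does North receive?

Total 73739; standard divisor 73739/24 ≈ 3072.458.
Standard quotas: North 10.1987, South 8.0646, East 5.7368.
Lower quotas: North 10, South 8, East 5 (sum 23, leaving 1 seat).
Remainders in descending order: East 0.7368, North 0.1987, South 0.0646.
The surplus seat goes to East.
North receives 10.

10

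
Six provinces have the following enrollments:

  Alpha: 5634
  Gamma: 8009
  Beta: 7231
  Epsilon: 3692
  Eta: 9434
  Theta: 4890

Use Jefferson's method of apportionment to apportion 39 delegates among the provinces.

Alpha 6, Gamma 8, Beta 7, Epsilon 3, Eta 10, Theta 5

Standard divisor 38890/39 ≈ 997.179; standard quotas: Alpha 5.650, Gamma 8.032, Beta 7.251, Epsilon 3.702, Eta 9.461, Theta 4.904.
Rounding down gives 5, 8, 7, 3, 9, 4 = 36 seats, so the divisor must be adjusted.
With modified divisor 930: modified quotas Alpha 6.058, Gamma 8.612, Beta 7.775, Epsilon 3.970, Eta 10.144, Theta 5.258.
Rounding down: Alpha 6, Gamma 8, Beta 7, Epsilon 3, Eta 10, Theta 5 (total 39).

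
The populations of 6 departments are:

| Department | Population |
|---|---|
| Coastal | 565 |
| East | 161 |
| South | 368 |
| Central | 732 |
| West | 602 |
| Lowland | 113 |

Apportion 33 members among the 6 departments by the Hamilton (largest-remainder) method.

Coastal=7, East=2, South=5, Central=10, West=8, Lowland=1

The standard divisor is 2541/33 = 77.
Standard quotas: Coastal 7.338, East 2.091, South 4.779, Central 9.506, West 7.818, Lowland 1.468.
Lower quotas: Coastal 7, East 2, South 4, Central 9, West 7, Lowland 1 (sum 30, leaving 3 seats).
Remainders in descending order: West 0.818, South 0.779, Central 0.506, Lowland 0.468, Coastal 0.338, East 0.091.
Largest remainders: West, South, Central receive the extra seats.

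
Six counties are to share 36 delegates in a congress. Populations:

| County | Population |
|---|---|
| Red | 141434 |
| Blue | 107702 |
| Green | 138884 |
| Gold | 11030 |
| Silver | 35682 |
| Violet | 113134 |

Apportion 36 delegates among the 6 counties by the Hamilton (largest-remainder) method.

Total 547866; standard divisor 547866/36 ≈ 15218.5.
Standard quotas: Red 9.2936, Blue 7.0770, Green 9.1260, Gold 0.7248, Silver 2.3446, Violet 7.4340.
Lower quotas: Red 9, Blue 7, Green 9, Gold 0, Silver 2, Violet 7 (sum 34, leaving 2 seats).
Remainders in descending order: Gold 0.7248, Violet 0.4340, Silver 0.3446, Red 0.2936, Green 0.1260, Blue 0.0770.
Largest remainders: Gold, Violet receive the extra seats.

Red 9; Blue 7; Green 9; Gold 1; Silver 2; Violet 8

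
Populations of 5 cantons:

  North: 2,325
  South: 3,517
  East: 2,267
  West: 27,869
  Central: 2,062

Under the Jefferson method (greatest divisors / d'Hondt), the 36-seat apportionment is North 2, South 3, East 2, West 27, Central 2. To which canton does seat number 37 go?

West

Priority for the next seat is population ÷ (current seats + 1).
Priorities: North 775.000, South 879.250, East 755.667, West 995.321, Central 687.333.
Highest priority: West.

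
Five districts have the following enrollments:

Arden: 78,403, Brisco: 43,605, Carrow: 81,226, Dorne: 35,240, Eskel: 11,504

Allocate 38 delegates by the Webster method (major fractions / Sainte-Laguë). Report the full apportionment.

Standard divisor 249978/38 ≈ 6578.368; standard quotas: Arden 11.918, Brisco 6.629, Carrow 12.347, Dorne 5.357, Eskel 1.749.
Rounding to the nearest integer gives Arden 12, Brisco 7, Carrow 12, Dorne 5, Eskel 2 — total 38, matching the house size, so no adjustment is needed.

Arden: 12, Brisco: 7, Carrow: 12, Dorne: 5, Eskel: 2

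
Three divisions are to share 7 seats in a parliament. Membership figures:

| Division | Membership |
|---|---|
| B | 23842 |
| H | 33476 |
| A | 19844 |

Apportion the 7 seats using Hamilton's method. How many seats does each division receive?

The standard divisor is 77162/7 ≈ 11023.143.
Standard quotas: B 2.1629, H 3.0369, A 1.8002.
Lower quotas: B 2, H 3, A 1 (sum 6, leaving 1 seat).
Remainders in descending order: A 0.8002, B 0.1629, H 0.0369.
The surplus seat goes to A.

B 2, H 3, A 2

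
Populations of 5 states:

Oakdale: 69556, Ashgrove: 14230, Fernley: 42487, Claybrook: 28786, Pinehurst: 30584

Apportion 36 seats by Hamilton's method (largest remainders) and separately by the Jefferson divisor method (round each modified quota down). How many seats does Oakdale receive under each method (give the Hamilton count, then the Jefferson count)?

Hamilton: Oakdale 13, Ashgrove 3, Fernley 8, Claybrook 6, Pinehurst 6.
Jefferson: Oakdale 14, Ashgrove 2, Fernley 8, Claybrook 6, Pinehurst 6.
Oakdale gets 13 under Hamilton and 14 under Jefferson.

13 and 14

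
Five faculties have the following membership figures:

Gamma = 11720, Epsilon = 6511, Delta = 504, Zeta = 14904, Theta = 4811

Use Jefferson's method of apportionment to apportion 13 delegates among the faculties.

Gamma: 4, Epsilon: 2, Delta: 0, Zeta: 6, Theta: 1

Standard divisor 38450/13 ≈ 2957.692; standard quotas: Gamma 3.963, Epsilon 2.201, Delta 0.170, Zeta 5.039, Theta 1.627.
Rounding down gives 3, 2, 0, 5, 1 = 11 seats, so the divisor must be adjusted.
With modified divisor 2440: modified quotas Gamma 4.803, Epsilon 2.668, Delta 0.207, Zeta 6.108, Theta 1.972.
Rounding down: Gamma 4, Epsilon 2, Delta 0, Zeta 6, Theta 1 (total 13).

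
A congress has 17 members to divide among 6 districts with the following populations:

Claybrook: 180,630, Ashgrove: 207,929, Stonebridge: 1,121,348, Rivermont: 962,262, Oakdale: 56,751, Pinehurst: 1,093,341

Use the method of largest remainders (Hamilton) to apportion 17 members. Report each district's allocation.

Standard divisor: 3622261 ÷ 17 ≈ 213074.176.
Standard quotas: Claybrook 0.8477, Ashgrove 0.9759, Stonebridge 5.2627, Rivermont 4.5161, Oakdale 0.2663, Pinehurst 5.1313.
Lower quotas: Claybrook 0, Ashgrove 0, Stonebridge 5, Rivermont 4, Oakdale 0, Pinehurst 5 (sum 14, leaving 3 seats).
Remainders in descending order: Ashgrove 0.9759, Claybrook 0.8477, Rivermont 0.5161, Oakdale 0.2663, Stonebridge 0.2627, Pinehurst 0.1313.
The surplus seats go to Ashgrove, Claybrook, Rivermont.

Claybrook=1, Ashgrove=1, Stonebridge=5, Rivermont=5, Oakdale=0, Pinehurst=5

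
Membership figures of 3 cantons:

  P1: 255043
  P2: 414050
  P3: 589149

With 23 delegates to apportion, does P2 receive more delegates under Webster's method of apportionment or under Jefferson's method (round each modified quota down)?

Jefferson

Webster: P1 5, P2 7, P3 11.
Jefferson: P1 4, P2 8, P3 11.
P2 gets 7 under Webster and 8 under Jefferson.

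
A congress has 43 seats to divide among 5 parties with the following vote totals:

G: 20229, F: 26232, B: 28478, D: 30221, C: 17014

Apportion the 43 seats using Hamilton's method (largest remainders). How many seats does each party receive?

Standard divisor: 122174 ÷ 43 ≈ 2841.256.
Standard quotas: G 7.1197, F 9.2325, B 10.0230, D 10.6365, C 5.9882.
Lower quotas: G 7, F 9, B 10, D 10, C 5 (sum 41, leaving 2 seats).
Remainders in descending order: C 0.9882, D 0.6365, F 0.2325, G 0.1197, B 0.0230.
The surplus seats go to C, D.

G=7, F=9, B=10, D=11, C=6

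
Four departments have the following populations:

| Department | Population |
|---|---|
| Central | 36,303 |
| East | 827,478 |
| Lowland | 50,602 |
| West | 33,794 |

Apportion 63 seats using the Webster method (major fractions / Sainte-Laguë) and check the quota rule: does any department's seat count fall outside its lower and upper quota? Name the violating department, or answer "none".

East

Standard quotas: Central 2.412, East 54.980, Lowland 3.362, West 2.245.
Webster allocation: Central 2, East 56, Lowland 3, West 2.
East has quota 54.980 (lower 54, upper 55) but receives 56 — outside the quota interval.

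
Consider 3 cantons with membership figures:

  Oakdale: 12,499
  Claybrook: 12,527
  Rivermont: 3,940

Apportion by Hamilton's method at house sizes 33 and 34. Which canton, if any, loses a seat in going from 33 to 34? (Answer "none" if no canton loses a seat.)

At 33 seats: Oakdale 14, Claybrook 14, Rivermont 5.
At 34 seats: Oakdale 15, Claybrook 15, Rivermont 4.
Rivermont drops from 5 to 4.

Rivermont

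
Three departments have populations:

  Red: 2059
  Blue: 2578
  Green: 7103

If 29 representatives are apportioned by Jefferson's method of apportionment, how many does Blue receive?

Standard divisor 11740/29 ≈ 404.828; standard quotas: Red 5.086, Blue 6.368, Green 17.546.
Rounding down gives 5, 6, 17 = 28 seats, so the divisor must be adjusted.
With modified divisor 380: modified quotas Red 5.418, Blue 6.784, Green 18.692.
Rounding down: Red 5, Blue 6, Green 18 (total 29).
Blue receives 6.

6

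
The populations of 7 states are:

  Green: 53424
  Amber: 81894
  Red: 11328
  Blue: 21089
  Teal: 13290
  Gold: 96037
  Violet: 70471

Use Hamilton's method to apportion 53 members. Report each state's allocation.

Green 8, Amber 12, Red 2, Blue 3, Teal 2, Gold 15, Violet 11

The standard divisor is 347533/53 ≈ 6557.226.
Standard quotas: Green 8.1473, Amber 12.4891, Red 1.7276, Blue 3.2161, Teal 2.0268, Gold 14.6460, Violet 10.7471.
Lower quotas: Green 8, Amber 12, Red 1, Blue 3, Teal 2, Gold 14, Violet 10 (sum 50, leaving 3 seats).
Remainders in descending order: Violet 0.7471, Red 0.7276, Gold 0.6460, Amber 0.4891, Blue 0.2161, Green 0.1473, Teal 0.0268.
Largest remainders: Violet, Red, Gold receive the extra seats.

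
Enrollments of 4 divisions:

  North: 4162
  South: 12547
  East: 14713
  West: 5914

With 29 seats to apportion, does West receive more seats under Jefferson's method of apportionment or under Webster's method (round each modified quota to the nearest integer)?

Webster

Jefferson: North 3, South 10, East 12, West 4.
Webster: North 3, South 10, East 11, West 5.
West gets 4 under Jefferson and 5 under Webster.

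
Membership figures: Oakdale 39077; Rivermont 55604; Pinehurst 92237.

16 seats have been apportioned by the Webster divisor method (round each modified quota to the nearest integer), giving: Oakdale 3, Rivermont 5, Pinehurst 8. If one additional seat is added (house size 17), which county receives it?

Priority for the next seat is population ÷ (current seats + 0.5).
Priorities: Oakdale 11164.857, Rivermont 10109.818, Pinehurst 10851.412.
Highest priority: Oakdale.

Oakdale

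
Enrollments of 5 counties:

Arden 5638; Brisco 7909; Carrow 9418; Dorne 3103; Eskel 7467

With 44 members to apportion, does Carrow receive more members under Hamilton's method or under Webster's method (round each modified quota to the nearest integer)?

Webster

Hamilton: Arden 8, Brisco 10, Carrow 12, Dorne 4, Eskel 10.
Webster: Arden 7, Brisco 10, Carrow 13, Dorne 4, Eskel 10.
Carrow gets 12 under Hamilton and 13 under Webster.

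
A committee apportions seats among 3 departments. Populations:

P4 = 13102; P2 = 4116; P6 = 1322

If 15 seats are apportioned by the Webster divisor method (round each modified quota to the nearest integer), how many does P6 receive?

Standard divisor 18540/15 ≈ 1236; standard quotas: P4 10.600, P2 3.330, P6 1.070.
Rounding to the nearest integer gives P4 11, P2 3, P6 1 — total 15, matching the house size, so no adjustment is needed.
P6 receives 1.

1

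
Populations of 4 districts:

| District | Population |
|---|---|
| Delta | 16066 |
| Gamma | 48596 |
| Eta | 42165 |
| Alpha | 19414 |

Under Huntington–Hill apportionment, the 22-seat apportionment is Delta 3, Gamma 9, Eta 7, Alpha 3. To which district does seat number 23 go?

Eta

Priority for the next seat is population ÷ (√(s·(s+1))).
Priorities: Delta 4637.855, Gamma 5122.468, Eta 5634.535, Alpha 5604.339.
Highest priority: Eta.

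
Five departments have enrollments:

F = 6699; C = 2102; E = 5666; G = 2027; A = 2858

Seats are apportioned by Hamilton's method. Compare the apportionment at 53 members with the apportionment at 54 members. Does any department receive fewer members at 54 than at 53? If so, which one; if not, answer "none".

At 53 seats: F 18, C 6, E 15, G 6, A 8.
At 54 seats: F 19, C 6, E 16, G 5, A 8.
G drops from 6 to 5.

G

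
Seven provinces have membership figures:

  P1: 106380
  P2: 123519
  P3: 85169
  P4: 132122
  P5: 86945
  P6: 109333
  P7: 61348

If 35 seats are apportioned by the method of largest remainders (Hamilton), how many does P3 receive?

Total 704816; standard divisor 704816/35 ≈ 20137.6.
Standard quotas: P1 5.2827, P2 6.1337, P3 4.2294, P4 6.5610, P5 4.3175, P6 5.4293, P7 3.0464.
Lower quotas: P1 5, P2 6, P3 4, P4 6, P5 4, P6 5, P7 3 (sum 33, leaving 2 seats).
Remainders in descending order: P4 0.5610, P6 0.4293, P5 0.3175, P1 0.2827, P3 0.2294, P2 0.1337, P7 0.0464.
Largest remainders: P4, P6 receive the extra seats.
P3 receives 4.

4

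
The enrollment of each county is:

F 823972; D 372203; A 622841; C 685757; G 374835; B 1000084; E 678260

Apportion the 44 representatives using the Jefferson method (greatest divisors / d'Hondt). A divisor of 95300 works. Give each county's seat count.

F 8, D 3, A 6, C 7, G 3, B 10, E 7

With modified divisor 95300: modified quotas F 8.646, D 3.906, A 6.536, C 7.196, G 3.933, B 10.494, E 7.117.
Rounding down: F 8, D 3, A 6, C 7, G 3, B 10, E 7 (total 44).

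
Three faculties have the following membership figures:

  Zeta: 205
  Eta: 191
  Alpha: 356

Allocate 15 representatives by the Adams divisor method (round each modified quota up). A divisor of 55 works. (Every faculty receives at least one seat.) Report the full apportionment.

With modified divisor 55: modified quotas Zeta 3.727, Eta 3.473, Alpha 6.473.
Rounding up: Zeta 4, Eta 4, Alpha 7 (total 15).

Zeta=4, Eta=4, Alpha=7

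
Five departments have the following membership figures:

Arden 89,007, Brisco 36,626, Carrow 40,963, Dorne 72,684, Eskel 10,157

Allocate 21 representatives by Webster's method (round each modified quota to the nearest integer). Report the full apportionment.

Standard divisor 249437/21 ≈ 11877.952; standard quotas: Arden 7.493, Brisco 3.084, Carrow 3.449, Dorne 6.119, Eskel 0.855.
Rounding to the nearest integer gives 7, 3, 3, 6, 1 = 20 seats, so the divisor must be adjusted.
With modified divisor 11800: modified quotas Arden 7.543, Brisco 3.104, Carrow 3.471, Dorne 6.160, Eskel 0.861.
Rounding to the nearest integer: Arden 8, Brisco 3, Carrow 3, Dorne 6, Eskel 1 (total 21).

Arden 8; Brisco 3; Carrow 3; Dorne 6; Eskel 1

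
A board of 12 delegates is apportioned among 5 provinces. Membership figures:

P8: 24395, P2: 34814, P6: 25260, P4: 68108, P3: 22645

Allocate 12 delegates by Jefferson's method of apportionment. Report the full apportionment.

P8 2, P2 2, P6 2, P4 5, P3 1

Standard divisor 175222/12 ≈ 14601.833; standard quotas: P8 1.671, P2 2.384, P6 1.730, P4 4.664, P3 1.551.
Rounding down gives 1, 2, 1, 4, 1 = 9 seats, so the divisor must be adjusted.
With modified divisor 11900: modified quotas P8 2.050, P2 2.926, P6 2.123, P4 5.723, P3 1.903.
Rounding down: P8 2, P2 2, P6 2, P4 5, P3 1 (total 12).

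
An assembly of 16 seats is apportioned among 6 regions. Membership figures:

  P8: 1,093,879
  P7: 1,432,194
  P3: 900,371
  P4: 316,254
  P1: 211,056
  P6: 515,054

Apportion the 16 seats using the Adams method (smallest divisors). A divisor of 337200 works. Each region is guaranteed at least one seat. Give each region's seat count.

P8 4, P7 5, P3 3, P4 1, P1 1, P6 2

With modified divisor 337200: modified quotas P8 3.244, P7 4.247, P3 2.670, P4 0.938, P1 0.626, P6 1.527.
Rounding up: P8 4, P7 5, P3 3, P4 1, P1 1, P6 2 (total 16).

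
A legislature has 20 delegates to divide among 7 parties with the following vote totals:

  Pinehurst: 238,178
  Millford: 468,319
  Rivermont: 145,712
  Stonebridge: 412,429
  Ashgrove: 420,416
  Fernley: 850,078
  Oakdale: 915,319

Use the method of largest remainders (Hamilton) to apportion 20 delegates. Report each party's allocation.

Pinehurst=1; Millford=3; Rivermont=1; Stonebridge=2; Ashgrove=3; Fernley=5; Oakdale=5

The standard divisor is 3450451/20 ≈ 172522.55.
Standard quotas: Pinehurst 1.3806, Millford 2.7145, Rivermont 0.8446, Stonebridge 2.3906, Ashgrove 2.4369, Fernley 4.9273, Oakdale 5.3055.
Lower quotas: Pinehurst 1, Millford 2, Rivermont 0, Stonebridge 2, Ashgrove 2, Fernley 4, Oakdale 5 (sum 16, leaving 4 seats).
Remainders in descending order: Fernley 0.9273, Rivermont 0.8446, Millford 0.7145, Ashgrove 0.4369, Stonebridge 0.3906, Pinehurst 0.3806, Oakdale 0.3055.
The surplus seats go to Fernley, Rivermont, Millford, Ashgrove.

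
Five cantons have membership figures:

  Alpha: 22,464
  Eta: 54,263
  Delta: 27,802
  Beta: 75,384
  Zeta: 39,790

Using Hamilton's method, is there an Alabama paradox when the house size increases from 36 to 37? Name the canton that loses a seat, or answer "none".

At 36 seats: Alpha 4, Eta 9, Delta 5, Beta 12, Zeta 6.
At 37 seats: Alpha 4, Eta 9, Delta 4, Beta 13, Zeta 7.
Delta drops from 5 to 4.

Delta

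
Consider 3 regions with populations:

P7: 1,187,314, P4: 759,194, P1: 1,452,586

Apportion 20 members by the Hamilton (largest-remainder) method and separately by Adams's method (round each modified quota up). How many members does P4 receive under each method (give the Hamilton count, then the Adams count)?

4 and 5

Hamilton: P7 7, P4 4, P1 9.
Adams: P7 7, P4 5, P1 8.
P4 gets 4 under Hamilton and 5 under Adams.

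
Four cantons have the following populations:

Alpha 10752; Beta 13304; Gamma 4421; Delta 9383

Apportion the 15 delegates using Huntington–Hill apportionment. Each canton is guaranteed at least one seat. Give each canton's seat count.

Alpha 4, Beta 5, Gamma 2, Delta 4

With divisor 2569: modified quotas Alpha 4.185, Beta 5.179, Gamma 1.721, Delta 3.652.
Geometric-mean thresholds: Alpha √(4·5)=4.472, Beta √(5·6)=5.477, Gamma √(1·2)=1.414, Delta √(3·4)=3.464.
Each quota rounded against its threshold gives Alpha 4, Beta 5, Gamma 2, Delta 4 (total 15).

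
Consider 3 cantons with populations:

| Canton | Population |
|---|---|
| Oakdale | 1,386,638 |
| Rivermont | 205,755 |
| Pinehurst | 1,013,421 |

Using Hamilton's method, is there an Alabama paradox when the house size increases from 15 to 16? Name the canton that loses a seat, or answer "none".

none

At 15 seats: Oakdale 8, Rivermont 1, Pinehurst 6.
At 16 seats: Oakdale 9, Rivermont 1, Pinehurst 6.
No canton's allocation decreased.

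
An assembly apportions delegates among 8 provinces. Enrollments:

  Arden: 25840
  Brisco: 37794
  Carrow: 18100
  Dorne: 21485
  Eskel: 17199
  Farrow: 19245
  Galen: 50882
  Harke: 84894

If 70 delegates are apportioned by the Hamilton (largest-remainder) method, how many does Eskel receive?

4

The standard divisor is 275439/70 ≈ 3934.843.
Standard quotas: Arden 6.5670, Brisco 9.6050, Carrow 4.5999, Dorne 5.4602, Eskel 4.3709, Farrow 4.8909, Galen 12.9311, Harke 21.5749.
Lower quotas: Arden 6, Brisco 9, Carrow 4, Dorne 5, Eskel 4, Farrow 4, Galen 12, Harke 21 (sum 65, leaving 5 seats).
Remainders in descending order: Galen 0.9311, Farrow 0.8909, Brisco 0.6050, Carrow 0.5999, Harke 0.5749, Arden 0.5670, Dorne 0.4602, Eskel 0.3709.
Largest remainders: Galen, Farrow, Brisco, Carrow, Harke receive the extra seats.
Eskel receives 4.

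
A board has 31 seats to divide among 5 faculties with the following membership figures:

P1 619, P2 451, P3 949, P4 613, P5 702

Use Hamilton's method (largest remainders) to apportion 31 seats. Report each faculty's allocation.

Total 3334; standard divisor 3334/31 ≈ 107.548.
Standard quotas: P1 5.756, P2 4.193, P3 8.824, P4 5.700, P5 6.527.
Lower quotas: P1 5, P2 4, P3 8, P4 5, P5 6 (sum 28, leaving 3 seats).
Remainders in descending order: P3 0.824, P1 0.756, P4 0.700, P5 0.527, P2 0.193.
The surplus seats go to P3, P1, P4.

P1 6, P2 4, P3 9, P4 6, P5 6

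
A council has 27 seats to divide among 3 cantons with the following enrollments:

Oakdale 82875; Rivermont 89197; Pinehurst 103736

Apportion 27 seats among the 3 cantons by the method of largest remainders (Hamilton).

Oakdale=8, Rivermont=9, Pinehurst=10

Total 275808; standard divisor 275808/27 ≈ 10215.111.
Standard quotas: Oakdale 8.1130, Rivermont 8.7319, Pinehurst 10.1552.
Lower quotas: Oakdale 8, Rivermont 8, Pinehurst 10 (sum 26, leaving 1 seat).
Remainders in descending order: Rivermont 0.7319, Pinehurst 0.1552, Oakdale 0.1130.
The surplus seat goes to Rivermont.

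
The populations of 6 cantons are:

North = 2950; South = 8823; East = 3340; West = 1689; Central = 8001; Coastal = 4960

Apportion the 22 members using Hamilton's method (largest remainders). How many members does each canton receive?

North 2, South 7, East 2, West 1, Central 6, Coastal 4

Standard divisor: 29763 ÷ 22 ≈ 1352.864.
Standard quotas: North 2.1806, South 6.5217, East 2.4688, West 1.2485, Central 5.9141, Coastal 3.6663.
Lower quotas: North 2, South 6, East 2, West 1, Central 5, Coastal 3 (sum 19, leaving 3 seats).
Remainders in descending order: Central 0.9141, Coastal 0.6663, South 0.5217, East 0.4688, West 0.2485, North 0.1806.
Largest remainders: Central, Coastal, South receive the extra seats.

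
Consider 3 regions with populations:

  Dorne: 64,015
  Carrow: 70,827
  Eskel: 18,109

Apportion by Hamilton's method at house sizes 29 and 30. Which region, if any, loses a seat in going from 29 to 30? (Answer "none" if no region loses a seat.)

Eskel

At 29 seats: Dorne 12, Carrow 13, Eskel 4.
At 30 seats: Dorne 13, Carrow 14, Eskel 3.
Eskel drops from 4 to 3.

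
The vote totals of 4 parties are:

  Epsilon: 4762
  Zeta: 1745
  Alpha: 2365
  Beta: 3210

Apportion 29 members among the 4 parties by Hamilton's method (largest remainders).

The standard divisor is 12082/29 ≈ 416.621.
Standard quotas: Epsilon 11.430, Zeta 4.188, Alpha 5.677, Beta 7.705.
Lower quotas: Epsilon 11, Zeta 4, Alpha 5, Beta 7 (sum 27, leaving 2 seats).
Remainders in descending order: Beta 0.705, Alpha 0.677, Epsilon 0.430, Zeta 0.188.
The surplus seats go to Beta, Alpha.

Epsilon 11, Zeta 4, Alpha 6, Beta 8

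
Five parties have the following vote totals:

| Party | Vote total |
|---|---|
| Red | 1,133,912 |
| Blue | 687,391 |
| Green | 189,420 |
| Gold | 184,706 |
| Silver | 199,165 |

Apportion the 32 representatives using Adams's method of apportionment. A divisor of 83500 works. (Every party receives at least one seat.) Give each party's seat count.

With modified divisor 83500: modified quotas Red 13.580, Blue 8.232, Green 2.269, Gold 2.212, Silver 2.385.
Rounding up: Red 14, Blue 9, Green 3, Gold 3, Silver 3 (total 32).

Red: 14; Blue: 9; Green: 3; Gold: 3; Silver: 3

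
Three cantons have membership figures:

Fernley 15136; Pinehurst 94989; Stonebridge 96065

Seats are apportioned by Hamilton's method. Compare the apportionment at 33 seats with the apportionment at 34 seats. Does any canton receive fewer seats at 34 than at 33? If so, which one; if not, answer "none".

At 33 seats: Fernley 3, Pinehurst 15, Stonebridge 15.
At 34 seats: Fernley 2, Pinehurst 16, Stonebridge 16.
Fernley drops from 3 to 2.

Fernley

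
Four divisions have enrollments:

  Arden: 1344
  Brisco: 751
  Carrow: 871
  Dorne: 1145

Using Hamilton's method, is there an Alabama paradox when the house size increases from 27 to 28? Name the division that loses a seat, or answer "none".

none

At 27 seats: Arden 9, Brisco 5, Carrow 6, Dorne 7.
At 28 seats: Arden 9, Brisco 5, Carrow 6, Dorne 8.
No division's allocation decreased.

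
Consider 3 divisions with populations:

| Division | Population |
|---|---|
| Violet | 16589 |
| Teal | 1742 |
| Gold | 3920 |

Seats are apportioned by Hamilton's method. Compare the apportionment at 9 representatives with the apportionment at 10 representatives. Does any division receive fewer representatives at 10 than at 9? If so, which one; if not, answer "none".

none

At 9 seats: Violet 7, Teal 1, Gold 1.
At 10 seats: Violet 7, Teal 1, Gold 2.
No division's allocation decreased.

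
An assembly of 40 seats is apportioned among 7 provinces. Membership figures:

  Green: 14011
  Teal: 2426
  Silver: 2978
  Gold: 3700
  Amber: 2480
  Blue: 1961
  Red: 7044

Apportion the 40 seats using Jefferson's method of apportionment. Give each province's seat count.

Green 17, Teal 3, Silver 3, Gold 4, Amber 3, Blue 2, Red 8

Standard divisor 34600/40 ≈ 865; standard quotas: Green 16.198, Teal 2.805, Silver 3.443, Gold 4.277, Amber 2.867, Blue 2.267, Red 8.143.
Rounding down gives 16, 2, 3, 4, 2, 2, 8 = 37 seats, so the divisor must be adjusted.
With modified divisor 800: modified quotas Green 17.514, Teal 3.033, Silver 3.723, Gold 4.625, Amber 3.100, Blue 2.451, Red 8.805.
Rounding down: Green 17, Teal 3, Silver 3, Gold 4, Amber 3, Blue 2, Red 8 (total 40).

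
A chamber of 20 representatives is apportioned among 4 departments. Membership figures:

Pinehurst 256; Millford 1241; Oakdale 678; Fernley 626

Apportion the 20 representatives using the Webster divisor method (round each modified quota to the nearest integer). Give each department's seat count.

Pinehurst 2, Millford 9, Oakdale 5, Fernley 4

Standard divisor 2801/20 ≈ 140.05; standard quotas: Pinehurst 1.828, Millford 8.861, Oakdale 4.841, Fernley 4.470.
Rounding to the nearest integer gives Pinehurst 2, Millford 9, Oakdale 5, Fernley 4 — total 20, matching the house size, so no adjustment is needed.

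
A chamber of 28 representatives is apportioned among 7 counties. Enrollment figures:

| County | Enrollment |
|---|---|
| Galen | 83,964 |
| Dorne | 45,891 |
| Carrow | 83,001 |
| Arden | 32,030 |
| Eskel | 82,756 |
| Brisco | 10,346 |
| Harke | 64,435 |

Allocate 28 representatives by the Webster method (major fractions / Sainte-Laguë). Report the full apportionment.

Standard divisor 402423/28 ≈ 14372.25; standard quotas: Galen 5.842, Dorne 3.193, Carrow 5.775, Arden 2.229, Eskel 5.758, Brisco 0.720, Harke 4.483.
Rounding to the nearest integer gives Galen 6, Dorne 3, Carrow 6, Arden 2, Eskel 6, Brisco 1, Harke 4 — total 28, matching the house size, so no adjustment is needed.

Galen=6, Dorne=3, Carrow=6, Arden=2, Eskel=6, Brisco=1, Harke=4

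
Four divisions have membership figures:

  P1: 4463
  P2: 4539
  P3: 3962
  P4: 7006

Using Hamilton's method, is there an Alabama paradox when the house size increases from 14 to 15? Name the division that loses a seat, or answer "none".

none

At 14 seats: P1 3, P2 3, P3 3, P4 5.
At 15 seats: P1 3, P2 4, P3 3, P4 5.
No division's allocation decreased.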